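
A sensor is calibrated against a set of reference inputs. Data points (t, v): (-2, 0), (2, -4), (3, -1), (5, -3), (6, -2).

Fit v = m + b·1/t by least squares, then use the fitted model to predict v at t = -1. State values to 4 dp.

v̂ = 1.6634

Forming MᵀM = [[5, 7/10]; [7/10, 611/900]] and Mᵀv = [-10, -49/15]ᵀ gives MᵀM·[m, b]ᵀ = Mᵀv.
Eliminating b: (611/900)·(row 1) − (7/10)·(row 2) gives (1307/450)·m = (611/900)·(-10) − (7/10)·(-49/15) = -1013/225, so m = -2026/1307.
Then b = ((-49/15) − (7/10)·(-2026/1307))/(611/900) = -4200/1307.
At t = -1: v̂ = (-2026/1307)·(1) + (-4200/1307)·(-1) = 2174/1307.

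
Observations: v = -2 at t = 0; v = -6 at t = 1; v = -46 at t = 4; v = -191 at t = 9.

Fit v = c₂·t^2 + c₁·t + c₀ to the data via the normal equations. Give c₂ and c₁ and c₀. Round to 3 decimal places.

Forming XᵀX = [[6818, 794, 98]; [794, 98, 14]; [98, 14, 4]] and Xᵀv = [-16213, -1909, -245]ᵀ gives XᵀX·[c₂, c₁, c₀]ᵀ = Xᵀv.
Row-reducing yields c₂ = -1087/543, c₁ = -3295/1086, c₀ = -287/181.

c₂ = -2.002, c₁ = -3.034, c₀ = -1.586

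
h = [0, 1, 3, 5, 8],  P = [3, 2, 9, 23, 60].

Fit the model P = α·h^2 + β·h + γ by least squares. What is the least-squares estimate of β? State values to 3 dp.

Forming MᵀM = [[4803, 665, 99]; [665, 99, 17]; [99, 17, 5]] and MᵀP = [4498, 624, 97]ᵀ gives MᵀM·[α, β, γ]ᵀ = MᵀP.
Row-reducing yields α = 11967/11596, β = -12583/11596, γ = 15399/5798.

β = -1.085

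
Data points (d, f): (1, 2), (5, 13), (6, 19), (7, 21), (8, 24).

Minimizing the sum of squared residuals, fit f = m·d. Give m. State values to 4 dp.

m = 2.9714

MᵀM·[m]ᵀ = Mᵀf reads: 175·m = 520.
Hence m = 520 / 175 ≈ 2.97143.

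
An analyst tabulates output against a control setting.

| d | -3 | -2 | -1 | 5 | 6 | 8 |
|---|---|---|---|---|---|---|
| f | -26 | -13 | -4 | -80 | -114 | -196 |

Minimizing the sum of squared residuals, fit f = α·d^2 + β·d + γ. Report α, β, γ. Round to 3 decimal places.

Forming AᵀA = [[6115, 817, 139]; [817, 139, 13]; [139, 13, 6]] and Aᵀf = [-18938, -2544, -433]ᵀ gives AᵀA·[α, β, γ]ᵀ = Aᵀf.
Row-reducing yields α = -95299/32856, β = -32507/32856, γ = -7743/2738.

α = -2.901, β = -0.989, γ = -2.828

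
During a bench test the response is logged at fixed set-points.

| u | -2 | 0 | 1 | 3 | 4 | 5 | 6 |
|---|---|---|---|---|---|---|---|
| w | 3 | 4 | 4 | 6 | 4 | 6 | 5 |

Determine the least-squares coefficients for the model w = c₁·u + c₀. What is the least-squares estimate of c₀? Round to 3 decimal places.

Setting ∂/∂c₁ … = 0 gives: 91·c₁ + 17·c₀ = 92;  17·c₁ + 7·c₀ = 32.
Δ = 91·7 − 17² = 348.
c₁ = (92·7 − 17·32)/348 = 25/87; c₀ = (91·32 − 17·92)/348 = 337/87.

c₀ = 3.874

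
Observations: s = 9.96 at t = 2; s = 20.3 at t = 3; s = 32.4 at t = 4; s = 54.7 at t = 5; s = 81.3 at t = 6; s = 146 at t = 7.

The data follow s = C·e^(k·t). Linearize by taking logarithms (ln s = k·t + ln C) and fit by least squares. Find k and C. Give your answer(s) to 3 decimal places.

k = 0.517, C = 3.922

Linearized form: ln s = k·t + ln C. From the 6 transformed points,
AᵀA = [[139.0000, 27.0000]; [27.0000, 6]], rhs = [108.8251, 22.1710]ᵀ  (here Σt = 27.0000, Σ(t)² = 139.0000, Σln s = 22.1710, Σt·ln s = 108.8251).
Δ = 139.0000·6 − (27.0000)² = 105.0000; k = (108.8251·6 − 27.0000·22.1710)/105.0000 = 0.51747, ln C = (139.0000·22.1710 − 27.0000·108.8251)/105.0000 = 1.36655, so C = exp(1.36655) = 3.92180.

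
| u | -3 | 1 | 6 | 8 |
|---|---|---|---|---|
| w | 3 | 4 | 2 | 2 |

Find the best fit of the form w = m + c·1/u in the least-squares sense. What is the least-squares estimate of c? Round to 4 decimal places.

c = 1.0249

The normal equations are: 4·m + (23/24)·c = 11;  (23/24)·m + (665/576)·c = 43/12.
(Σ1 = 4, Σ1/u = 23/24, Σ1/u·1/u = 665/576, Σw = 11, Σ1/u·w = 43/12.)
det = 4·(665/576) − (23/24)² = 2131/576.
m = (11·(665/576) − (23/24)·(43/12))/(2131/576) = 5337/2131; c = (4·(43/12) − (23/24)·11)/(2131/576) = 2184/2131.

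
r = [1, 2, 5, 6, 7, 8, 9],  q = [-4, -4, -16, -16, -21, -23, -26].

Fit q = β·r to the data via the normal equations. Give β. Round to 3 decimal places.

Entries of XᵀX: Σr·r = 260.
For Xᵀq: Σr·q = -753.
β = (-753)/260 = -2.89615.

β = -2.896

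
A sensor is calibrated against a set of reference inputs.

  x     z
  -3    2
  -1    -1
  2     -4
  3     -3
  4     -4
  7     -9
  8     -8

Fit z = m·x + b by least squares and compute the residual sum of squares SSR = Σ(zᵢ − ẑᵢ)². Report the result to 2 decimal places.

The normal system AᵀA·[m, b]ᵀ = Aᵀz is [[152, 20]; [20, 7]]·[m, b]ᵀ = [-165, -27]ᵀ.
Eliminating b: 7·(row 1) − 20·(row 2) gives 664·m = 7·(-165) − 20·(-27) = -615, so m = -615/664.
Then b = ((-27) − 20·(-615/664))/7 = -201/166.
Residuals: 287/664, -475/664, -311/332, 657/664, 76/83, -867/664, 103/166; SSR = 3641/664.

SSR = 5.48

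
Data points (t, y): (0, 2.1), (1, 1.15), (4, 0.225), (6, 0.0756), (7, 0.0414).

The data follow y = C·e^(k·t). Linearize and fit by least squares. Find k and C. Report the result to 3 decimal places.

k = -0.555, C = 2.062

Taking logs, ln y = k·t + ln C, so regress ln y on t.
AᵀA = [[102.0000, 18.0000]; [18.0000, 5]], rhs = [-43.6120, -6.3767]ᵀ  (here Σt = 18.0000, Σ(t)² = 102.0000, Σln y = -6.3767, Σt·ln y = -43.6120).
Δ = 102.0000·5 − (18.0000)² = 186.0000; k = (-43.6120·5 − 18.0000·-6.3767)/186.0000 = -0.55526, ln C = (102.0000·-6.3767 − 18.0000·-43.6120)/186.0000 = 0.72360, so C = exp(0.72360) = 2.06184.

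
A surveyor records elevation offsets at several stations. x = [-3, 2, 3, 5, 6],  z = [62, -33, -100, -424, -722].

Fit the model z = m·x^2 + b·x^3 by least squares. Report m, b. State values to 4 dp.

m = -2.0666, b = -2.9935

The normal system MᵀM·[m, b]ᵀ = Mᵀz is [[2099, 10933]; [10933, 63803]]·[m, b]ᵀ = [-37066, -213590]ᵀ.
Determinant 2099·63803 − 10933² = 14392008.
m = ((-37066)·63803 − 10933·(-213590))/14392008 = -1239272/599667; b = (2099·(-213590) − 10933·(-37066))/14392008 = -1795118/599667.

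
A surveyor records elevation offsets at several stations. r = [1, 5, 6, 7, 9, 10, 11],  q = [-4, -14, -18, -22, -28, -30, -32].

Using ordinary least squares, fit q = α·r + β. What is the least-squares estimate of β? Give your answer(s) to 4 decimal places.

AᵀA·[α, β]ᵀ = Aᵀq reads: 413·α + 49·β = -1240;  49·α + 7·β = -148.
(Σr·r = 413, Σr = 49, Σ1 = 7, Σr·q = -1240, Σq = -148.)
Determinant 413·7 − 49² = 490.
α = ((-1240)·7 − 49·(-148))/490 = -102/35; β = (413·(-148) − 49·(-1240))/490 = -26/35.

β = -0.7429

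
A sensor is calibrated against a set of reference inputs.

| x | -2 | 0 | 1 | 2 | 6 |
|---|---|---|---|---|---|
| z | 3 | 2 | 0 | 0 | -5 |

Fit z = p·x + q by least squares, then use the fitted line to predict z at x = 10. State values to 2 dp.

The normal system AᵀA·[p, q]ᵀ = Aᵀz is [[45, 7]; [7, 5]]·[p, q]ᵀ = [-36, 0]ᵀ.
Δ = 45·5 − 7² = 176.
p = ((-36)·5 − 7·0)/176 = -45/44; q = (45·0 − 7·(-36))/176 = 63/44.
At x = 10: ẑ = (-45/44)·(10) + (63/44)·(1) = -387/44.

ẑ = -8.80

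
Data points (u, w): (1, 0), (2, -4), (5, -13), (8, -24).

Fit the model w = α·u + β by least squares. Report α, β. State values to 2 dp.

α = -3.37, β = 3.22

Setting ∂/∂α … = 0 gives: 94·α + 16·β = -265;  16·α + 4·β = -41.
(Σu·u = 94, Σu = 16, Σ1 = 4, Σu·w = -265, Σw = -41.)
Eliminating β: 4·(row 1) − 16·(row 2) gives 120·α = 4·(-265) − 16·(-41) = -404, so α = -101/30.
Then β = ((-41) − 16·(-101/30))/4 = 193/60.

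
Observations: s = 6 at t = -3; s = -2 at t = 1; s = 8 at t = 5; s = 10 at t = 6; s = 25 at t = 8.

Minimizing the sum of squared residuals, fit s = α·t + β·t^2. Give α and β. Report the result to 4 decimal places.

Compute the Gram sums: Σt·t = 135, Σt·t^2 = 827, Σt^2·t^2 = 6099.
Moment sums: Σt·s = 280, Σt^2·s = 2212.
So XᵀX·[α, β]ᵀ = Xᵀs: [[135, 827]; [827, 6099]]·[α, β]ᵀ = [280, 2212]ᵀ.
Δ = 135·6099 − 827² = 139436.
α = (280·6099 − 827·2212)/139436 = -30401/34859; β = (135·2212 − 827·280)/139436 = 16765/34859.

α = -0.8721, β = 0.4809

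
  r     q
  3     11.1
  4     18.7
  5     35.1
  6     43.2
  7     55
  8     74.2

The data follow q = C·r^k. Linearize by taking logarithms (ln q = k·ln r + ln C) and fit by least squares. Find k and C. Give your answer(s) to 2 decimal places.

Linearized form: ln q = k·ln r + ln C. From the 6 transformed points,
AᵀA = [[17.0401, 9.9115]; [9.9115, 6]], rhs = [35.9319, 20.9736]ᵀ  (here Σln r = 9.9115, Σ(ln r)² = 17.0401, Σln q = 20.9736, Σln r·ln q = 35.9319).
Solving (det = 4.0036): k = 1.92629, ln C = 0.31355, so C = exp(0.31355) = 1.36827.

k = 1.93, C = 1.37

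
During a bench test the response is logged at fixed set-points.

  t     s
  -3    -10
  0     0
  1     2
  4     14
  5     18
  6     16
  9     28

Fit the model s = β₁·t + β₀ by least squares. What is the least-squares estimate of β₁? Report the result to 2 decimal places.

β₁ = 3.16

Forming MᵀM = [[168, 22]; [22, 7]] and Mᵀs = [526, 68]ᵀ gives MᵀM·[β₁, β₀]ᵀ = Mᵀs.
Eliminating β₀: 7·(row 1) − 22·(row 2) gives 692·β₁ = 7·526 − 22·68 = 2186, so β₁ = 1093/346.
Then β₀ = (68 − 22·(1093/346))/7 = -37/173.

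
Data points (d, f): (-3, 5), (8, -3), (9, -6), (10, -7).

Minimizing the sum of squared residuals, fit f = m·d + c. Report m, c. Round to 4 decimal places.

Forming XᵀX = [[254, 24]; [24, 4]] and Xᵀf = [-163, -11]ᵀ gives XᵀX·[m, c]ᵀ = Xᵀf.
Eliminating c: 4·(row 1) − 24·(row 2) gives 440·m = 4·(-163) − 24·(-11) = -388, so m = -97/110.
Then c = ((-11) − 24·(-97/110))/4 = 559/220.

m = -0.8818, c = 2.5409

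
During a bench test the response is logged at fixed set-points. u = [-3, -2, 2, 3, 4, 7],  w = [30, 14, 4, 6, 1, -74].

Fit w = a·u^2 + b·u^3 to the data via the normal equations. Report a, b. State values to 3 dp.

a = 2.021, b = -0.503

MᵀM·[a, b]ᵀ = Mᵀw reads: 2851·a + 17831·b = -3214;  17831·a + 123331·b = -26046.
Eliminating b: 123331·(row 1) − 17831·(row 2) gives 33672120·a = 123331·(-3214) − 17831·(-26046) = 68040392, so a = 8505049/4209015.
Then b = ((-26046) − 17831·(8505049/4209015))/123331 = -2118539/4209015.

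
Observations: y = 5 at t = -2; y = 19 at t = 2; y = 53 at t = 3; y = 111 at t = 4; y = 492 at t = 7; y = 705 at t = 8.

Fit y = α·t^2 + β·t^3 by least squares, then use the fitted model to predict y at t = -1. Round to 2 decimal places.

ŷ = 1.94

MᵀM·[α, β]ᵀ = Mᵀy reads: 6866·α + 50842·β = 71577;  50842·α + 384746·β = 538363.
(Σt^2·t^2 = 6866, Σt^2·t^3 = 50842, Σt^3·t^3 = 384746, Σt^2·y = 71577, Σt^3·y = 538363.)
Determinant 6866·384746 − 50842² = 56757072.
α = (71577·384746 − 50842·538363)/56757072 = 41878199/14189268; β = (6866·538363 − 50842·71577)/56757072 = 14320631/14189268.
At t = -1: ŷ = (41878199/14189268)·(1) + (14320631/14189268)·(-1) = 2296464/1182439.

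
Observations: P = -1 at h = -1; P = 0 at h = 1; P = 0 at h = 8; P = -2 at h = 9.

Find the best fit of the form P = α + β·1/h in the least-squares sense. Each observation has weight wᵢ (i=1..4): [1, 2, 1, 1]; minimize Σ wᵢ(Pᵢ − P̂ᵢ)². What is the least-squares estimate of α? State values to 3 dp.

α = -0.738

From the data, Σwᵢ·1 = 5, Σwᵢ·1/h = 89/72, Σwᵢ·1/h·1/h = 15697/5184.
For AᵀWP: Σwᵢ·P = -3, Σwᵢ·1/h·P = 7/9.
AᵀWA·[α, β]ᵀ = AᵀWP becomes [[5, 89/72]; [89/72, 15697/5184]]·[α, β]ᵀ = [-3, 7/9]ᵀ.
Eliminating β: (15697/5184)·(row 1) − (89/72)·(row 2) gives (17641/1296)·α = (15697/5184)·(-3) − (89/72)·(7/9) = -52075/5184, so α = -52075/70564.
Then β = ((7/9) − (89/72)·(-52075/70564))/(15697/5184) = 9846/17641.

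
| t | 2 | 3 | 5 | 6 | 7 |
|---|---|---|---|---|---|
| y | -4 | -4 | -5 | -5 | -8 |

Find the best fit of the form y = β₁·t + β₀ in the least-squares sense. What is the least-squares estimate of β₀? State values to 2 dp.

β₀ = -2.15

The normal equations are: 123·β₁ + 23·β₀ = -131;  23·β₁ + 5·β₀ = -26.
(Σt·t = 123, Σt = 23, Σ1 = 5, Σt·y = -131, Σy = -26.)
Determinant 123·5 − 23² = 86.
β₁ = ((-131)·5 − 23·(-26))/86 = -57/86; β₀ = (123·(-26) − 23·(-131))/86 = -185/86.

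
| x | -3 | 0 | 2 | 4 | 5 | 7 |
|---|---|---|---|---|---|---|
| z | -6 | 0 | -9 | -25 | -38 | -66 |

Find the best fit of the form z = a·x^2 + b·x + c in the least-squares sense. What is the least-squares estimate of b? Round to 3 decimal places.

b = -1.711

Sums needed: Σx^2·x^2 = 3379, Σx^2·x = 513, Σx^2 = 103, Σx·x = 103, Σx = 15, Σ1 = 6.
Right-hand side: Σx^2·z = -4674, Σx·z = -752, Σz = -144.
Normal equations: [[3379, 513, 103]; [513, 103, 15]; [103, 15, 6]]·[a, b, c]ᵀ = [-4674, -752, -144]ᵀ.
Row-reducing yields a = -132225/120688, b = -206507/120688, c = -55191/60344.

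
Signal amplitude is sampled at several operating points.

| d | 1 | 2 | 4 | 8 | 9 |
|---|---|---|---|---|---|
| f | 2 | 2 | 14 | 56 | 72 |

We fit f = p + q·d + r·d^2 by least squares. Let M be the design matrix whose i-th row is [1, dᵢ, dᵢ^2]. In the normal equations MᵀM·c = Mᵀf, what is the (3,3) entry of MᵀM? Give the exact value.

10930

Row 3 ↔ basis d^2, column 3 ↔ basis d^2, so (MᵀM)_{3,3} = Σᵢ (d^2)·(d^2) = (1)·(1) + (4)·(4) + (16)·(16) + (64)·(64) + (81)·(81) = 10930.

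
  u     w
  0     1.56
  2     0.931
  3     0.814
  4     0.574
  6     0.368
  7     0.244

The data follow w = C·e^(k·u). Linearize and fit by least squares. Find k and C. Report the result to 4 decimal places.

Taking logs, ln w = k·u + ln C, so regress ln w on u.
XᵀX = [[114.0000, 22.0000]; [22.0000, 6]], rhs = [-18.8530, -2.7980]ᵀ  (here Σu = 22.0000, Σ(u)² = 114.0000, Σln w = -2.7980, Σu·ln w = -18.8530).
Slope k = (n·Σu·ln w − Σu·Σln w)/(n·Σ(u)² − (Σu)²) = (6·-18.8530 − 22.0000·-2.7980)/200.0000 = -0.25781; ln C = (Σln w − k·Σu)/n = 0.47898, so C = exp(0.47898) = 1.61442.

k = -0.2578, C = 1.6144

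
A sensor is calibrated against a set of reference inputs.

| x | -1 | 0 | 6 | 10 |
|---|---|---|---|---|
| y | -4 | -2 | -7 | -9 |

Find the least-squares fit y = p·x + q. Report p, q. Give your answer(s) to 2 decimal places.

Sums needed: Σx·x = 137, Σx = 15, Σ1 = 4.
Right-hand side: Σx·y = -128, Σy = -22.
det = 137·4 − 15² = 323.
p = ((-128)·4 − 15·(-22))/323 = -182/323; q = (137·(-22) − 15·(-128))/323 = -1094/323.

p = -0.56, q = -3.39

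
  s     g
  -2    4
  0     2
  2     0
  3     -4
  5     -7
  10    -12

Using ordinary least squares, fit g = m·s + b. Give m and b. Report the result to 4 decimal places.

m = -1.4091, b = 1.3939

AᵀA·[m, b]ᵀ = Aᵀg reads: 142·m + 18·b = -175;  18·m + 6·b = -17.
Determinant 142·6 − 18² = 528.
m = ((-175)·6 − 18·(-17))/528 = -31/22; b = (142·(-17) − 18·(-175))/528 = 46/33.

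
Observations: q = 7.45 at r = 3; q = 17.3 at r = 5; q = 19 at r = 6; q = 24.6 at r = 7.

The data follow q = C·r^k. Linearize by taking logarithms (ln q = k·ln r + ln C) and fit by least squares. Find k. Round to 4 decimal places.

k = 1.3911

Taking logs, ln q = k·ln r + ln C, so regress ln q on ln r.
XᵀX = [[10.7942, 6.4457]; [6.4457, 4]], rhs = [18.3023, 11.0061]ᵀ  (here Σln r = 6.4457, Σ(ln r)² = 10.7942, Σln q = 11.0061, Σln r·ln q = 18.3023).
Slope k = (n·Σln r·ln q − Σln r·Σln q)/(n·Σ(ln r)² − (Σln r)²) = (4·18.3023 − 6.4457·11.0061)/1.6295 = 1.39107; ln C = (Σln q − k·Σln r)/n = 0.50991.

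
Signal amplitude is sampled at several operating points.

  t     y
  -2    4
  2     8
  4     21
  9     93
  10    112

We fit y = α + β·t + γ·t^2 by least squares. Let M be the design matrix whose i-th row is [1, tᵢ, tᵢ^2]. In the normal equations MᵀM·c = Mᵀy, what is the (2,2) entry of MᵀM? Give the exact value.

Row 2 ↔ basis t, column 2 ↔ basis t, so (MᵀM)_{2,2} = Σᵢ (t)·(t) = (-2)·(-2) + (2)·(2) + (4)·(4) + (9)·(9) + (10)·(10) = 205.

205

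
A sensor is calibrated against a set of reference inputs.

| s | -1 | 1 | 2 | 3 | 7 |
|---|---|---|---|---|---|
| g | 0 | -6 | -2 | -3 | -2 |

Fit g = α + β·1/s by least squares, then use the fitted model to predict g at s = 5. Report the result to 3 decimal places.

ĝ = -2.612

Forming MᵀM = [[5, 41/42]; [41/42, 4201/1764]] and Mᵀg = [-13, -58/7]ᵀ gives MᵀM·[α, β]ᵀ = Mᵀg.
Eliminating β: (4201/1764)·(row 1) − (41/42)·(row 2) gives (4831/441)·α = (4201/1764)·(-13) − (41/42)·(-58/7) = -40345/1764, so α = -40345/19324.
Then β = ((-58/7) − (41/42)·(-40345/19324))/(4201/1764) = -25347/9662.
At s = 5: ĝ = (-40345/19324)·(1) + (-25347/9662)·(1/5) = -252419/96620.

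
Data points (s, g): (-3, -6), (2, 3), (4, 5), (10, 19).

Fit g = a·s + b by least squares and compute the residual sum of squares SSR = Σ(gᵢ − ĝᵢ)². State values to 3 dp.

Entries of MᵀM: Σs·s = 129, Σs = 13, Σ1 = 4.
For Mᵀg: Σs·g = 234, Σg = 21.
det = 129·4 − 13² = 347.
a = (234·4 − 13·21)/347 = 663/347; b = (129·21 − 13·234)/347 = -333/347.
Residuals: 240/347, 48/347, -584/347, 296/347; SSR = 1408/347.

SSR = 4.058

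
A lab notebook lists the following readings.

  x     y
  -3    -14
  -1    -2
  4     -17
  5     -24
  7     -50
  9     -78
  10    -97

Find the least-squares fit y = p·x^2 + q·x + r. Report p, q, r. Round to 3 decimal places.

p = -0.997, q = 0.475, r = -2.374

Compute the Gram sums: Σx^2·x^2 = 19925, Σx^2·x = 2233, Σx^2 = 281, Σx·x = 281, Σx = 31, Σ1 = 7.
And Σx^2·y = -19468, Σx·y = -2166, Σy = -282.
Solving the 3×3 system (Gaussian elimination) gives p = -462493/463953, q = 220550/463953, r = -367203/154651.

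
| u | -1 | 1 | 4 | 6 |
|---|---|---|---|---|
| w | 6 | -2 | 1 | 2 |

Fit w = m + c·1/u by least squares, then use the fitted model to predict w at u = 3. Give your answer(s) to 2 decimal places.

ŵ = 0.84

Forming AᵀA = [[4, 5/12]; [5/12, 301/144]] and Aᵀw = [7, -89/12]ᵀ gives AᵀA·[m, c]ᵀ = Aᵀw.
Δ = 4·(301/144) − (5/12)² = 131/16.
m = (7·(301/144) − (5/12)·(-89/12))/(131/16) = 2552/1179; c = (4·(-89/12) − (5/12)·7)/(131/16) = -1564/393.
At u = 3: ŵ = (2552/1179)·(1) + (-1564/393)·(1/3) = 988/1179.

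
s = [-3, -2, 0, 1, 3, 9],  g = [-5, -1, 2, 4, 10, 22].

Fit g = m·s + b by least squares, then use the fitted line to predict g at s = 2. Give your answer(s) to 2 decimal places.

ĝ = 6.81

Normal-equation sums: Σs·s = 104, Σs = 8, Σ1 = 6.
Moment sums: Σs·g = 249, Σg = 32.
Normal equations: [[104, 8]; [8, 6]]·[m, b]ᵀ = [249, 32]ᵀ.
Eliminating b: 6·(row 1) − 8·(row 2) gives 560·m = 6·249 − 8·32 = 1238, so m = 619/280.
Then b = (32 − 8·(619/280))/6 = 167/70.
At s = 2: ĝ = (619/280)·(2) + (167/70)·(1) = 953/140.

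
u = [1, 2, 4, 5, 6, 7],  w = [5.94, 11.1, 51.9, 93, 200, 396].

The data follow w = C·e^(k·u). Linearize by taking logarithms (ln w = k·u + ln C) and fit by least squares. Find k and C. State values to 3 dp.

Taking logs, ln w = k·u + ln C, so regress ln w on u.
Σu = 25.0000, Σ(u)² = 131.0000, Σln w = 23.9503, Σu·ln w = 118.7157.
Equations: 131.0000·k + 25.0000·ln C = 118.7157;  25.0000·k + 6·ln C = 23.9503.
Δ = 131.0000·6 − (25.0000)² = 161.0000; k = (118.7157·6 − 25.0000·23.9503)/161.0000 = 0.70520, ln C = (131.0000·23.9503 − 25.0000·118.7157)/161.0000 = 1.05340, so C = exp(1.05340) = 2.86739.

k = 0.705, C = 2.867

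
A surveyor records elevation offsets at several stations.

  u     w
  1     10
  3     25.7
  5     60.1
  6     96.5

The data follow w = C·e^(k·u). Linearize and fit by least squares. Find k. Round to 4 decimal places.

With ln wᵢ as the transformed response and uᵢ as the regressor:
Over the data: Σu = 15.0000, Σ(u)² = 71.0000, Σln w = 14.2146, Σu·ln w = 59.9394.
Normal system: [[71.0000, 15.0000]; [15.0000, 4]]·[k, ln C]ᵀ = [59.9394, 14.2146]ᵀ.
Solving (det = 59.0000): k = 0.44980, ln C = 1.86692.

k = 0.4498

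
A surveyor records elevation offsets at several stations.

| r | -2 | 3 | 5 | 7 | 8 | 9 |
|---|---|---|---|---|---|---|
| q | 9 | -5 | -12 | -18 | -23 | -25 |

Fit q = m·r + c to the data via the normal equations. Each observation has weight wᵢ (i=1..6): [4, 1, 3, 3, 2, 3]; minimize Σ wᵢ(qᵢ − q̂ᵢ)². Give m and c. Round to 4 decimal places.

m = -3.1024, c = 3.0988

Compute the Gram sums: Σwᵢ·r·r = 618, Σwᵢ·r = 74, Σwᵢ·1 = 16.
Moment sums: Σwᵢ·r·q = -1688, Σwᵢ·q = -180.
Determinant 618·16 − 74² = 4412.
m = ((-1688)·16 − 74·(-180))/4412 = -3422/1103; c = (618·(-180) − 74·(-1688))/4412 = 3418/1103.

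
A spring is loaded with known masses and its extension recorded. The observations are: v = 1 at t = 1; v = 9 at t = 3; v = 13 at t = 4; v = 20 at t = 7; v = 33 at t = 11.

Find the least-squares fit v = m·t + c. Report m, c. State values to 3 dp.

m = 3.089, c = -0.862

With design matrix X, XᵀX = [[196, 26]; [26, 5]] and Xᵀv = [583, 76]ᵀ.
Eliminating c: 5·(row 1) − 26·(row 2) gives 304·m = 5·583 − 26·76 = 939, so m = 939/304.
Then c = (76 − 26·(939/304))/5 = -131/152.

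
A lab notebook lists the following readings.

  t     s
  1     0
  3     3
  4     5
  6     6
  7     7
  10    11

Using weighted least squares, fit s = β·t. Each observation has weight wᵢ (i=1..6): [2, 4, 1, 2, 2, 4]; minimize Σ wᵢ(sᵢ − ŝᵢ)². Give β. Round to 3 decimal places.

β = 1.067

MᵀWM·[β]ᵀ = MᵀWs reads: 624·β = 666.
(Σwᵢ·t·t = 624, Σwᵢ·t·s = 666.)
Hence β = 666 / 624 ≈ 1.06731.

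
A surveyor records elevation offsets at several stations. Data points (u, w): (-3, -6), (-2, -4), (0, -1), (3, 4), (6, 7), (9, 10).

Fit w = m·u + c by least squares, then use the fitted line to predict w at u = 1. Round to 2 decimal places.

Normal-equation sums: Σu·u = 139, Σu = 13, Σ1 = 6.
For Mᵀw: Σu·w = 170, Σw = 10.
So MᵀM·[m, c]ᵀ = Mᵀw: [[139, 13]; [13, 6]]·[m, c]ᵀ = [170, 10]ᵀ.
Determinant 139·6 − 13² = 665.
m = (170·6 − 13·10)/665 = 178/133; c = (139·10 − 13·170)/665 = -164/133.
At u = 1: ŵ = (178/133)·(1) + (-164/133)·(1) = 2/19.

ŵ = 0.11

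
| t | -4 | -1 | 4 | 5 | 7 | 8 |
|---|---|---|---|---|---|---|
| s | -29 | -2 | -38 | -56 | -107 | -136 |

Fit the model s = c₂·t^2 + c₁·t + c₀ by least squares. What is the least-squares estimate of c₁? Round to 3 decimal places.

c₁ = -1.101

Compute the Gram sums: Σt^2·t^2 = 7635, Σt^2·t = 979, Σt^2 = 171, Σt·t = 171, Σt = 19, Σ1 = 6.
For Mᵀs: Σt^2·s = -16421, Σt·s = -2151, Σs = -368.
Normal equations: [[7635, 979, 171]; [979, 171, 19]; [171, 19, 6]]·[c₂, c₁, c₀]ᵀ = [-16421, -2151, -368]ᵀ.
Inverting the 3×3 Gram matrix, [c₂, c₁, c₀]ᵀ = [-6467/3276, -6011/5460, -6497/4095]ᵀ.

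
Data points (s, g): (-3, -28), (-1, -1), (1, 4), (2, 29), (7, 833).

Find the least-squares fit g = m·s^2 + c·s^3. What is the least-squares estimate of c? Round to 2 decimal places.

Forming AᵀA = [[2500, 16596]; [16596, 118444]] and Aᵀg = [40684, 286712]ᵀ gives AᵀA·[m, c]ᵀ = Aᵀg.
det = 2500·118444 − 16596² = 20682784.
m = (40684·118444 − 16596·286712)/20682784 = 3781459/1292674; c = (2500·286712 − 16596·40684)/20682784 = 2599271/1292674.

c = 2.01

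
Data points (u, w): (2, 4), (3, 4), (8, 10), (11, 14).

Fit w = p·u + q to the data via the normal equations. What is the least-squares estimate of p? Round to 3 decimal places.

Setting ∂/∂p … = 0 gives: 198·p + 24·q = 254;  24·p + 4·q = 32.
(Σu·u = 198, Σu = 24, Σ1 = 4, Σu·w = 254, Σw = 32.)
Eliminating q: 4·(row 1) − 24·(row 2) gives 216·p = 4·254 − 24·32 = 248, so p = 31/27.
Then q = (32 − 24·(31/27))/4 = 10/9.

p = 1.148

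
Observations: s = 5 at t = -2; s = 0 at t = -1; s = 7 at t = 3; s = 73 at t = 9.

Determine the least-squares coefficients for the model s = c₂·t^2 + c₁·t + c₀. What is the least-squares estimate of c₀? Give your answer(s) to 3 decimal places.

Setting ∂/∂c₂ … = 0 gives: 6659·c₂ + 747·c₁ + 95·c₀ = 5996;  747·c₂ + 95·c₁ + 9·c₀ = 668;  95·c₂ + 9·c₁ + 4·c₀ = 85.
(Σt^2·t^2 = 6659, Σt^2·t = 747, Σt^2 = 95, Σt·t = 95, Σt = 9, Σ1 = 4, Σt^2·s = 5996, Σt·s = 668, Σs = 85.)
Row-reducing yields c₂ = 17229/17900, c₁ = -8743/17900, c₀ = -4571/8950.

c₀ = -0.511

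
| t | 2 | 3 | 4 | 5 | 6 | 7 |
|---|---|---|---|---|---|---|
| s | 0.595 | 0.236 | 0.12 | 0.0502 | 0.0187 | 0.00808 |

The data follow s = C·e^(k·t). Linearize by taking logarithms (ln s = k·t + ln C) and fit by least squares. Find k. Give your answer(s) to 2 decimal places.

With ln sᵢ as the transformed response and tᵢ as the regressor:
Σt = 27.0000, Σ(t)² = 139.0000, Σln s = -15.8727, Σt·ln s = -86.4138.
Equations: 139.0000·k + 27.0000·ln C = -86.4138;  27.0000·k + 6·ln C = -15.8727.
Solving (det = 105.0000): k = -0.85638, ln C = 1.20825.

k = -0.86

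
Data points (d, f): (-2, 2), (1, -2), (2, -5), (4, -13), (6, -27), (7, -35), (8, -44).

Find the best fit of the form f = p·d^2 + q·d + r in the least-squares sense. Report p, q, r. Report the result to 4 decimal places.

p = -0.4930, q = -1.6144, r = 0.5366

Sums needed: Σd^2·d^2 = 8082, Σd^2·d = 1136, Σd^2 = 174, Σd·d = 174, Σd = 26, Σ1 = 7.
Moment sums: Σd^2·f = -5725, Σd·f = -827, Σf = -124.
Row-reducing yields p = -88117/178738, q = -288557/178738, r = 47952/89369.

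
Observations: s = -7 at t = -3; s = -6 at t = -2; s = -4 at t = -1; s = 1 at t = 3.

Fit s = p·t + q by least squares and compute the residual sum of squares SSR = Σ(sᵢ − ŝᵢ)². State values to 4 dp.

SSR = 0.2169

With design matrix X, XᵀX = [[23, -3]; [-3, 4]] and Xᵀs = [40, -16]ᵀ.
Δ = 23·4 − (-3)² = 83.
p = (40·4 − (-3)·(-16))/83 = 112/83; q = (23·(-16) − (-3)·40)/83 = -248/83.
Residuals: 3/83, -26/83, 28/83, -5/83; SSR = 18/83.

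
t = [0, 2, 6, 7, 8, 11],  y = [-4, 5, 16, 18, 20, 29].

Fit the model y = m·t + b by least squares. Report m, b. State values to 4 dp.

With design matrix X, XᵀX = [[274, 34]; [34, 6]] and Xᵀy = [711, 84]ᵀ.
Eliminating b: 6·(row 1) − 34·(row 2) gives 488·m = 6·711 − 34·84 = 1410, so m = 705/244.
Then b = (84 − 34·(705/244))/6 = -579/244.

m = 2.8893, b = -2.3730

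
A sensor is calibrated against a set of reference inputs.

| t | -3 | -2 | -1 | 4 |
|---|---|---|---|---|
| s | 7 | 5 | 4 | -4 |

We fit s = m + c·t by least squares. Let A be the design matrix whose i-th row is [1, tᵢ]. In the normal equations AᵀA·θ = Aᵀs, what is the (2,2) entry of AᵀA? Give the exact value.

30

Row 2 ↔ basis t, column 2 ↔ basis t, so (AᵀA)_{2,2} = Σᵢ (t)·(t) = (-3)·(-3) + (-2)·(-2) + (-1)·(-1) + (4)·(4) = 30.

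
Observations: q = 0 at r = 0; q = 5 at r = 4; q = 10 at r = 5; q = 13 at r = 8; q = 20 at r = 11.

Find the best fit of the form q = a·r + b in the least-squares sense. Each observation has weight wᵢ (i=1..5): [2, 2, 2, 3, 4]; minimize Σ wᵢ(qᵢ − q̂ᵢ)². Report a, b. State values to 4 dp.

a = 1.8316, b = -0.6550

Normal-equation sums: Σwᵢ·r·r = 758, Σwᵢ·r = 86, Σwᵢ·1 = 13.
Moment sums: Σwᵢ·r·q = 1332, Σwᵢ·q = 149.
Δ = 758·13 − 86² = 2458.
a = (1332·13 − 86·149)/2458 = 2251/1229; b = (758·149 − 86·1332)/2458 = -805/1229.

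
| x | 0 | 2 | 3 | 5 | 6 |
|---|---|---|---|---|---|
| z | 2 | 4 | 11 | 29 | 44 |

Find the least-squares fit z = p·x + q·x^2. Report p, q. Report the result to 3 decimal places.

With design matrix A, AᵀA = [[74, 376]; [376, 2018]] and Aᵀz = [450, 2424]ᵀ.
Determinant 74·2018 − 376² = 7956.
p = (450·2018 − 376·2424)/7956 = -277/663; q = (74·2424 − 376·450)/7956 = 848/663.

p = -0.418, q = 1.279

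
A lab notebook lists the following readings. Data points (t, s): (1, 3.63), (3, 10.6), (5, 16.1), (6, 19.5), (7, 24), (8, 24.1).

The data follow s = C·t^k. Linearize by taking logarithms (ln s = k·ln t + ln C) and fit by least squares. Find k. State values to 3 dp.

k = 0.931

Taking logs, ln s = k·ln t + ln C, so regress ln s on ln t.
Σln t = 8.5252, Σ(ln t)² = 15.1183, Σln s = 15.7596, Σln t·ln s = 25.1897.
Normal system: [[15.1183, 8.5252]; [8.5252, 6]]·[k, ln C]ᵀ = [25.1897, 15.7596]ᵀ.
Slope k = (n·Σln t·ln s − Σln t·Σln s)/(n·Σ(ln t)² − (Σln t)²) = (6·25.1897 − 8.5252·15.7596)/18.0313 = 0.93089; ln C = (Σln s − k·Σln t)/n = 1.30393.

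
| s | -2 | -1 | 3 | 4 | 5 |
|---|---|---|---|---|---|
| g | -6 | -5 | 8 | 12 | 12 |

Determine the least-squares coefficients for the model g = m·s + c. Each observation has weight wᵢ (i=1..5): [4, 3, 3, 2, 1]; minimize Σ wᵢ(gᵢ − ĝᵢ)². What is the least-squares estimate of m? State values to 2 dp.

Setting ∂/∂m … = 0 gives: 103·m + 11·c = 291;  11·m + 13·c = 21.
det = 103·13 − 11² = 1218.
m = (291·13 − 11·21)/1218 = 592/203; c = (103·21 − 11·291)/1218 = -173/203.

m = 2.92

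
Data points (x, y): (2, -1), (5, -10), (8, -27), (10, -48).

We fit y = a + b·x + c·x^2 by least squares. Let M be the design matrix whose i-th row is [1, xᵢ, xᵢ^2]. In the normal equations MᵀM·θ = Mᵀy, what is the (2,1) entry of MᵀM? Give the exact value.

Row 2 ↔ basis x, column 1 ↔ basis 1, so (MᵀM)_{2,1} = Σᵢ x = (2)·(1) + (5)·(1) + (8)·(1) + (10)·(1) = 25.

25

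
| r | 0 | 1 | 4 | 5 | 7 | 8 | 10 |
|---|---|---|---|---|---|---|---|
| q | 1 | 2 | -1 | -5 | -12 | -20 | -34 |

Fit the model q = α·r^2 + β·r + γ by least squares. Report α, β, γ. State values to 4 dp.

Sums needed: Σr^2·r^2 = 17379, Σr^2·r = 2045, Σr^2 = 255, Σr·r = 255, Σr = 35, Σ1 = 7.
And Σr^2·q = -5407, Σr·q = -611, Σq = -69.
Inverting the 3×3 Gram matrix, [α, β, γ]ᵀ = [-9329/18997, 12103/8635, 19453/18997]ᵀ.

α = -0.4911, β = 1.4016, γ = 1.0240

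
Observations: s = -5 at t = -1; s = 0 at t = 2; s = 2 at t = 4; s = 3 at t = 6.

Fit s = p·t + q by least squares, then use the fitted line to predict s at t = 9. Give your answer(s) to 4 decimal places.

ŝ = 7.2430

The normal system XᵀX·[p, q]ᵀ = Xᵀs is [[57, 11]; [11, 4]]·[p, q]ᵀ = [31, 0]ᵀ.
Eliminating q: 4·(row 1) − 11·(row 2) gives 107·p = 4·31 − 11·0 = 124, so p = 124/107.
Then q = (0 − 11·(124/107))/4 = -341/107.
At t = 9: ŝ = (124/107)·(9) + (-341/107)·(1) = 775/107.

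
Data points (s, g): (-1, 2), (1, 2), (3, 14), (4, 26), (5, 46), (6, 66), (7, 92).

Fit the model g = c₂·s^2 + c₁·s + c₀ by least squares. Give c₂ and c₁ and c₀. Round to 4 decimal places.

c₂ = 2.0492, c₁ = -1.1568, c₀ = -0.5455

Setting ∂/∂c₂ … = 0 gives: 4661·c₂ + 775·c₁ + 137·c₀ = 8580;  775·c₂ + 137·c₁ + 25·c₀ = 1416;  137·c₂ + 25·c₁ + 7·c₀ = 248.
(Σs^2·s^2 = 4661, Σs^2·s = 775, Σs^2 = 137, Σs·s = 137, Σs = 25, Σ1 = 7, Σs^2·g = 8580, Σs·g = 1416, Σg = 248.)
Solving the 3×3 system (Gaussian elimination) gives c₂ = 15334/7483, c₁ = -8656/7483, c₀ = -4082/7483.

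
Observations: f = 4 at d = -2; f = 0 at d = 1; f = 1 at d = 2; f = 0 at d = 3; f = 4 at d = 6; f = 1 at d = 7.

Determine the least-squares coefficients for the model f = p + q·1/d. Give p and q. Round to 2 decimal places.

With design matrix A, AᵀA = [[6, 23/14]; [23/14, 2927/1764]] and Aᵀf = [10, -29/42]ᵀ.
Δ = 6·(2927/1764) − (23/14)² = 4267/588.
p = (10·(2927/1764) − (23/14)·(-29/42))/(4267/588) = 31271/12801; q = (6·(-29/42) − (23/14)·10)/(4267/588) = -12096/4267.

p = 2.44, q = -2.83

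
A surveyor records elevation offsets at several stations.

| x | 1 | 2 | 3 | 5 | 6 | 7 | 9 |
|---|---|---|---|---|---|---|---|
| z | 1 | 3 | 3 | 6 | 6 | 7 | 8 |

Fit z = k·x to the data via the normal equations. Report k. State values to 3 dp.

k = 0.990

From the data, Σx·x = 205.
Right-hand side: Σx·z = 203.
So MᵀM·[k]ᵀ = Mᵀz: [[205]]·[k]ᵀ = [203]ᵀ.
k = 203/205 = 0.990244.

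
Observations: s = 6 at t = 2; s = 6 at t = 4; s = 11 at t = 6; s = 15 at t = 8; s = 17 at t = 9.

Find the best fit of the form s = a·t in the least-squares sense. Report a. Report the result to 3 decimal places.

a = 1.866

MᵀM·[a]ᵀ = Mᵀs reads: 201·a = 375.
Hence a = 375 / 201 ≈ 1.86567.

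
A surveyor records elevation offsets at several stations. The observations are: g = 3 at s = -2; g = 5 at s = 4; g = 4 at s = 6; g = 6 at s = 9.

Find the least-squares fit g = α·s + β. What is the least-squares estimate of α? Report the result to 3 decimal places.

From the data, Σs·s = 137, Σs = 17, Σ1 = 4.
Right-hand side: Σs·g = 92, Σg = 18.
Normal equations: [[137, 17]; [17, 4]]·[α, β]ᵀ = [92, 18]ᵀ.
Determinant 137·4 − 17² = 259.
α = (92·4 − 17·18)/259 = 62/259; β = (137·18 − 17·92)/259 = 902/259.

α = 0.239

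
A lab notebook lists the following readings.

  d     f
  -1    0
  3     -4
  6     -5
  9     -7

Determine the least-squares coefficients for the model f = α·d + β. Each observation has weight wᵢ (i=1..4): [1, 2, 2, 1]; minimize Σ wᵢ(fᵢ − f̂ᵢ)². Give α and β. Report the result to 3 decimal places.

α = -0.652, β = -1.343

Normal-equation sums: Σwᵢ·d·d = 172, Σwᵢ·d = 26, Σwᵢ·1 = 6.
Moment sums: Σwᵢ·d·f = -147, Σwᵢ·f = -25.
AᵀWA·[α, β]ᵀ = AᵀWf becomes [[172, 26]; [26, 6]]·[α, β]ᵀ = [-147, -25]ᵀ.
Eliminating β: 6·(row 1) − 26·(row 2) gives 356·α = 6·(-147) − 26·(-25) = -232, so α = -58/89.
Then β = ((-25) − 26·(-58/89))/6 = -239/178.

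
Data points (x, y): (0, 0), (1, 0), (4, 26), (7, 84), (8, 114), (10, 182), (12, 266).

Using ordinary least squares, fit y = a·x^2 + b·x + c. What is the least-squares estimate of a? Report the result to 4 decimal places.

a = 1.9929

Entries of AᵀA: Σx^2·x^2 = 37490, Σx^2·x = 3648, Σx^2 = 374, Σx·x = 374, Σx = 42, Σ1 = 7.
Moment sums: Σx^2·y = 68332, Σx·y = 6616, Σy = 672.
AᵀA·[a, b, c]ᵀ = Aᵀy becomes [[37490, 3648, 374]; [3648, 374, 42]; [374, 42, 7]]·[a, b, c]ᵀ = [68332, 6616, 672]ᵀ.
Inverting the 3×3 Gram matrix, [a, b, c]ᵀ = [574490/288269, -505712/288269, 13916/288269]ᵀ.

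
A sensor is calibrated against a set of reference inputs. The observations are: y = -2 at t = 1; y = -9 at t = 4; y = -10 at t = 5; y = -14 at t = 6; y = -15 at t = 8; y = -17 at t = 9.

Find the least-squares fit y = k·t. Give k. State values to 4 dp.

k = -1.9955

From the data, Σt·t = 223.
And Σt·y = -445.
So MᵀM·[k]ᵀ = Mᵀy: [[223]]·[k]ᵀ = [-445]ᵀ.
Hence k = -445 / 223 ≈ -1.99552.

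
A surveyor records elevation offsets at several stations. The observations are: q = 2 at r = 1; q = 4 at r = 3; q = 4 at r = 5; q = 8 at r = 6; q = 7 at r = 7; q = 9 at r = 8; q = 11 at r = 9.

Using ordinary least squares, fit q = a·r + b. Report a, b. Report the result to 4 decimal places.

Compute the Gram sums: Σr·r = 265, Σr = 39, Σ1 = 7.
Right-hand side: Σr·q = 302, Σq = 45.
So AᵀA·[a, b]ᵀ = Aᵀq: [[265, 39]; [39, 7]]·[a, b]ᵀ = [302, 45]ᵀ.
Determinant 265·7 − 39² = 334.
a = (302·7 − 39·45)/334 = 359/334; b = (265·45 − 39·302)/334 = 147/334.

a = 1.0749, b = 0.4401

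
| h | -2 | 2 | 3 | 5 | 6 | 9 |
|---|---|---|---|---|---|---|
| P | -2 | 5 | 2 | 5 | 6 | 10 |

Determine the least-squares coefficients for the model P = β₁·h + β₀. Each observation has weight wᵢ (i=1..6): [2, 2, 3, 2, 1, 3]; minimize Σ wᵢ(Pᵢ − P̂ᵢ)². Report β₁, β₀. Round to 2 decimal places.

The normal equations are: 372·β₁ + 52·β₀ = 402;  52·β₁ + 13·β₀ = 58.
det = 372·13 − 52² = 2132.
β₁ = (402·13 − 52·58)/2132 = 85/82; β₀ = (372·58 − 52·402)/2132 = 168/533.

β₁ = 1.04, β₀ = 0.32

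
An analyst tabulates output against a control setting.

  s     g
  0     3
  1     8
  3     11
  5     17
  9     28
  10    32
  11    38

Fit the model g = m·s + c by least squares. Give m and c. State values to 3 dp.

m = 2.946, c = 3.156

From the data, Σs·s = 337, Σs = 39, Σ1 = 7.
For Xᵀg: Σs·g = 1116, Σg = 137.
Normal equations: [[337, 39]; [39, 7]]·[m, c]ᵀ = [1116, 137]ᵀ.
Eliminating c: 7·(row 1) − 39·(row 2) gives 838·m = 7·1116 − 39·137 = 2469, so m = 2469/838.
Then c = (137 − 39·(2469/838))/7 = 2645/838.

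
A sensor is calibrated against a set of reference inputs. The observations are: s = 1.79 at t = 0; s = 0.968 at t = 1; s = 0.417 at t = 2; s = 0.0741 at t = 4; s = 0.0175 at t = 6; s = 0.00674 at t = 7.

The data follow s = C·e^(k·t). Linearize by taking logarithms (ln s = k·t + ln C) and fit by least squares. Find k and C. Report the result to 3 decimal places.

k = -0.802, C = 1.971

Taking logs, ln s = k·t + ln C, so regress ln s on t.
XᵀX = [[106.0000, 20.0000]; [20.0000, 6]], rhs = [-71.4624, -11.9726]ᵀ  (here Σt = 20.0000, Σ(t)² = 106.0000, Σln s = -11.9726, Σt·ln s = -71.4624).
Slope k = (n·Σt·ln s − Σt·Σln s)/(n·Σ(t)² − (Σt)²) = (6·-71.4624 − 20.0000·-11.9726)/236.0000 = -0.80222; ln C = (Σln s − k·Σt)/n = 0.67863, so C = exp(0.67863) = 1.97117.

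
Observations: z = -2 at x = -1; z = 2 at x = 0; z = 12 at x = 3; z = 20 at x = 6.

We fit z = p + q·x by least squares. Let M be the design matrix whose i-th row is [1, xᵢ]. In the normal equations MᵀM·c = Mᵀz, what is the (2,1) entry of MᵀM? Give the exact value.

8

Row 2 ↔ basis x, column 1 ↔ basis 1, so (MᵀM)_{2,1} = Σᵢ x = (-1)·(1) + (0)·(1) + (3)·(1) + (6)·(1) = 8.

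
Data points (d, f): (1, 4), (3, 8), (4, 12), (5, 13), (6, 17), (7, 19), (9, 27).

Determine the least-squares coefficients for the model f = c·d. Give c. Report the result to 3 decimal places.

c = 2.853

With design matrix A, AᵀA = [[217]] and Aᵀf = [619]ᵀ.
Hence c = 619 / 217 ≈ 2.85253.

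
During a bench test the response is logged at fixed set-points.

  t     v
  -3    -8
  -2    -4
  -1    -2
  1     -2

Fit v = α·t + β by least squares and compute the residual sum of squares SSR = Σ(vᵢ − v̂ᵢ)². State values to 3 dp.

SSR = 7.543

Setting ∂/∂α … = 0 gives: 15·α + (-5)·β = 32;  (-5)·α + 4·β = -16.
Eliminating β: 4·(row 1) − (-5)·(row 2) gives 35·α = 4·32 − (-5)·(-16) = 48, so α = 48/35.
Then β = ((-16) − (-5)·(48/35))/4 = -16/7.
Residuals: -8/5, 36/35, 58/35, -38/35; SSR = 264/35.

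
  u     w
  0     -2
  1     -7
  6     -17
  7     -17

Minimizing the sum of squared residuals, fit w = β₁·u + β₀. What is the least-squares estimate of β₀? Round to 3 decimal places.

Normal-equation sums: Σu·u = 86, Σu = 14, Σ1 = 4.
Right-hand side: Σu·w = -228, Σw = -43.
AᵀA·[β₁, β₀]ᵀ = Aᵀw becomes [[86, 14]; [14, 4]]·[β₁, β₀]ᵀ = [-228, -43]ᵀ.
Δ = 86·4 − 14² = 148.
β₁ = ((-228)·4 − 14·(-43))/148 = -155/74; β₀ = (86·(-43) − 14·(-228))/148 = -253/74.

β₀ = -3.419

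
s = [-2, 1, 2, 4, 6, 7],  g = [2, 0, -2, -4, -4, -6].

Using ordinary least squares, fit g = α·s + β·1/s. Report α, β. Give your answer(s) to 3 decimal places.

Forming AᵀA = [[110, 6]; [6, 11365/7056]] and Aᵀg = [-90, -95/21]ᵀ gives AᵀA·[α, β]ᵀ = Aᵀg.
Determinant 110·(11365/7056) − 6² = 498067/3528.
α = ((-90)·(11365/7056) − 6·(-95/21))/(498067/3528) = -415665/498067; β = (110·(-95/21) − 6·(-90))/(498067/3528) = 149520/498067.

α = -0.835, β = 0.300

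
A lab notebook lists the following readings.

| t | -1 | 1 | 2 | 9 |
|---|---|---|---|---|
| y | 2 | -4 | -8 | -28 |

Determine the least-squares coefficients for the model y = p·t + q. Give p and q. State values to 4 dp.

p = -2.9868, q = -1.2863

Compute the Gram sums: Σt·t = 87, Σt = 11, Σ1 = 4.
For Aᵀy: Σt·y = -274, Σy = -38.
Δ = 87·4 − 11² = 227.
p = ((-274)·4 − 11·(-38))/227 = -678/227; q = (87·(-38) − 11·(-274))/227 = -292/227.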